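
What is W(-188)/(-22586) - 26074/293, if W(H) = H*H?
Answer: -299631578/3308849 ≈ -90.555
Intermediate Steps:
W(H) = H²
W(-188)/(-22586) - 26074/293 = (-188)²/(-22586) - 26074/293 = 35344*(-1/22586) - 26074*1/293 = -17672/11293 - 26074/293 = -299631578/3308849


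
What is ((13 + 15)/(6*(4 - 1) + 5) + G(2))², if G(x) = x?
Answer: 5476/529 ≈ 10.352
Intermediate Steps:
((13 + 15)/(6*(4 - 1) + 5) + G(2))² = ((13 + 15)/(6*(4 - 1) + 5) + 2)² = (28/(6*3 + 5) + 2)² = (28/(18 + 5) + 2)² = (28/23 + 2)² = (74/23)² = 5476/529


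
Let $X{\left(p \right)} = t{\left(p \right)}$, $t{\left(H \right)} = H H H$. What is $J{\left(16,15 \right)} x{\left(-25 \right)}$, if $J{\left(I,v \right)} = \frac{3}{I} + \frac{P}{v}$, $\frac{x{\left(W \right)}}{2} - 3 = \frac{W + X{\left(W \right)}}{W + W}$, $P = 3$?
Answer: $\frac{2449}{10} \approx 244.9$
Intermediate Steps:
$t{\left(H \right)} = H^{3}$ ($t{\left(H \right)} = H^{2} H = H^{3}$)
$X{\left(p \right)} = p^{3}$
$x{\left(W \right)} = 6 + \frac{W + W^{3}}{W}$ ($x{\left(W \right)} = 6 + 2 \frac{W + W^{3}}{W + W} = 6 + 2 \frac{W + W^{3}}{2 W} = 6 + \frac{W + W^{3}}{W}$)
$J{\left(I,v \right)} = \frac{3}{I} + \frac{3}{v}$
$J{\left(16,15 \right)} x{\left(-25 \right)} = \left(\frac{3}{16} + \frac{3}{15}\right) \left(7 + \left(-25\right)^{2}\right) = \left(3 \cdot \frac{1}{16} + 3 \cdot \frac{1}{15}\right) \left(7 + 625\right) = \left(\frac{3}{16} + \frac{1}{5}\right) 632 = \frac{31}{80} \cdot 632 = \frac{2449}{10}$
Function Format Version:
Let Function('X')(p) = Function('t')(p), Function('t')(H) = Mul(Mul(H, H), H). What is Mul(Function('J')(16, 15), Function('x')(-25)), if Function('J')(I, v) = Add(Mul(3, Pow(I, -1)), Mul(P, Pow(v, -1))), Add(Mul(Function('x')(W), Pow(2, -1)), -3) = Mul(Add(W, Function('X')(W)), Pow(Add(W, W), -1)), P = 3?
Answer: Rational(2449, 10) ≈ 244.90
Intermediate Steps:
Function('t')(H) = Pow(H, 3) (Function('t')(H) = Mul(Pow(H, 2), H) = Pow(H, 3))
Function('X')(p) = Pow(p, 3)
Function('x')(W) = Add(6, Mul(Pow(W, -1), Add(W, Pow(W, 3)))) (Function('x')(W) = Add(6, Mul(2, Mul(Add(W, Pow(W, 3)), Pow(Add(W, W), -1)))) = Add(6, Mul(2, Mul(Add(W, Pow(W, 3)), Pow(Mul(2, W), -1)))) = Add(6, Mul(2, Mul(Add(W, Pow(W, 3)), Mul(Rational(1, 2), Pow(W, -1))))) = Add(6, Mul(2, Mul(Rational(1, 2), Pow(W, -1), Add(W, Pow(W, 3))))) = Add(6, Mul(Pow(W, -1), Add(W, Pow(W, 3)))))
Function('J')(I, v) = Add(Mul(3, Pow(I, -1)), Mul(3, Pow(v, -1)))
Mul(Function('J')(16, 15), Function('x')(-25)) = Mul(Add(Mul(3, Pow(16, -1)), Mul(3, Pow(15, -1))), Add(7, Pow(-25, 2))) = Mul(Add(Mul(3, Rational(1, 16)), Mul(3, Rational(1, 15))), Add(7, 625)) = Mul(Add(Rational(3, 16), Rational(1, 5)), 632) = Mul(Rational(31, 80), 632) = Rational(2449, 10)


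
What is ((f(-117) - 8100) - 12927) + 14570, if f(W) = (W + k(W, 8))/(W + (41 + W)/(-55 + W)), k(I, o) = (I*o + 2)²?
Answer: -69868761/5012 ≈ -13940.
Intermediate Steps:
k(I, o) = (2 + I*o)²
f(W) = (W + (2 + 8*W)²)/(W + (41 + W)/(-55 + W)) (f(W) = (W + (2 + W*8)²)/(W + (41 + W)/(-55 + W)) = (W + (2 + 8*W)²)/(W + (41 + W)/(-55 + W)))
((f(-117) - 8100) - 12927) + 14570 = (((-220 - 3487*(-117)² - 1811*(-117) + 64*(-117)³)/(41 + (-117)² - 54*(-117)) - 8100) - 12927) + 14570 = (((-220 - 3487*13689 + 211887 + 64*(-1601613))/(41 + 13689 + 6318) - 8100) - 12927) + 14570 = (((-220 - 47733543 + 211887 - 102503232)/20048 - 8100) - 12927) + 14570 = (((1/20048)*(-150025108) - 8100) - 12927) + 14570 = ((-37506277/5012 - 8100) - 12927) + 14570 = (-78103477/5012 - 12927) + 14570 = -142893601/5012 + 14570 = -69868761/5012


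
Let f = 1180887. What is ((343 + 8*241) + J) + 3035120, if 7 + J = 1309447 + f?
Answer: 5527718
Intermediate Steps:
J = 2490327 (J = -7 + (1309447 + 1180887) = -7 + 2490334 = 2490327)
((343 + 8*241) + J) + 3035120 = ((343 + 8*241) + 2490327) + 3035120 = ((343 + 1928) + 2490327) + 3035120 = (2271 + 2490327) + 3035120 = 2492598 + 3035120 = 5527718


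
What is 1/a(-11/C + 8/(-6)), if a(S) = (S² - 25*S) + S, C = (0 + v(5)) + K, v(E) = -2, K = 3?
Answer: 9/4033 ≈ 0.0022316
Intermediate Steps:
C = 1 (C = (0 - 2) + 3 = -2 + 3 = 1)
a(S) = S² - 24*S
1/a(-11/C + 8/(-6)) = 1/((-11/1 + 8/(-6))*(-24 + (-11/1 + 8/(-6)))) = 1/((-11*1 + 8*(-⅙))*(-24 + (-11*1 + 8*(-⅙)))) = 1/((-11 - 4/3)*(-24 + (-11 - 4/3))) = 1/(-37*(-24 - 37/3)/3) = 1/(-37/3*(-109/3)) = 1/(4033/9) = 9/4033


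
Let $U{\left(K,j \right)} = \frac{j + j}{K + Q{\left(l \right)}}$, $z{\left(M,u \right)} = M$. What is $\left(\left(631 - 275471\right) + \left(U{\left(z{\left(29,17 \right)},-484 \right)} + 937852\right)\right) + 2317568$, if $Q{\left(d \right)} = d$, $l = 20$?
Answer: $\frac{146047452}{49} \approx 2.9806 \cdot 10^{6}$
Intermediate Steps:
$U{\left(K,j \right)} = \frac{2 j}{20 + K}$ ($U{\left(K,j \right)} = \frac{j + j}{K + 20} = \frac{2 j}{20 + K}$)
$\left(\left(631 - 275471\right) + \left(U{\left(z{\left(29,17 \right)},-484 \right)} + 937852\right)\right) + 2317568 = \left(\left(631 - 275471\right) + \left(2 \left(-484\right) \frac{1}{20 + 29} + 937852\right)\right) + 2317568 = \left(\left(631 - 275471\right) + \left(2 \left(-484\right) \frac{1}{49} + 937852\right)\right) + 2317568 = \left(-274840 + \left(2 \left(-484\right) \frac{1}{49} + 937852\right)\right) + 2317568 = \left(-274840 + \left(- \frac{968}{49} + 937852\right)\right) + 2317568 = \left(-274840 + \frac{45953780}{49}\right) + 2317568 = \frac{32486620}{49} + 2317568 = \frac{146047452}{49}$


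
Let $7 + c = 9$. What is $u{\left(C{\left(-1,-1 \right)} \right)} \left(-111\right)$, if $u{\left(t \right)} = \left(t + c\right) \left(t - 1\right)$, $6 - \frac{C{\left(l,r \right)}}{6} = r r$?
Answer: $-103008$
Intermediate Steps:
$c = 2$ ($c = -7 + 9 = 2$)
$C{\left(l,r \right)} = 36 - 6 r^{2}$ ($C{\left(l,r \right)} = 36 - 6 r r = 36 - 6 r^{2}$)
$u{\left(t \right)} = \left(-1 + t\right) \left(2 + t\right)$ ($u{\left(t \right)} = \left(t + 2\right) \left(t - 1\right) = \left(2 + t\right) \left(-1 + t\right) = \left(-1 + t\right) \left(2 + t\right)$)
$u{\left(C{\left(-1,-1 \right)} \right)} \left(-111\right) = \left(-2 + \left(36 - 6 \left(-1\right)^{2}\right) + \left(36 - 6 \left(-1\right)^{2}\right)^{2}\right) \left(-111\right) = \left(-2 + \left(36 - 6\right) + \left(36 - 6\right)^{2}\right) \left(-111\right) = \left(-2 + 30 + 30^{2}\right) \left(-111\right) = \left(-2 + 30 + 900\right) \left(-111\right) = 928 \left(-111\right) = -103008$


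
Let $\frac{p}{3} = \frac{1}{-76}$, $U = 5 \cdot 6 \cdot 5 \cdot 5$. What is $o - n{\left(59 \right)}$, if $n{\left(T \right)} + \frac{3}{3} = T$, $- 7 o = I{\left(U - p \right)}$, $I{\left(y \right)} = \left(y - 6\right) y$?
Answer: $- \frac{3225693697}{40432} \approx -79781.0$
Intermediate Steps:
$U = 750$ ($U = 30 \cdot 5 \cdot 5 = 150 \cdot 5 = 750$)
$p = - \frac{3}{76}$ ($p = \frac{3}{-76} = 3 \left(- \frac{1}{76}\right) = - \frac{3}{76} \approx -0.039474$)
$I{\left(y \right)} = y \left(-6 + y\right)$ ($I{\left(y \right)} = \left(-6 + y\right) y = y \left(-6 + y\right)$)
$o = - \frac{3223348641}{40432}$ ($o = - \frac{\left(750 - - \frac{3}{76}\right) \left(-6 + \left(750 - - \frac{3}{76}\right)\right)}{7} = - \frac{\left(750 + \frac{3}{76}\right) \left(-6 + \left(750 + \frac{3}{76}\right)\right)}{7} = - \frac{\frac{57003}{76} \left(-6 + \frac{57003}{76}\right)}{7} = - \frac{\frac{57003}{76} \cdot \frac{56547}{76}}{7} = \left(- \frac{1}{7}\right) \frac{3223348641}{5776} = - \frac{3223348641}{40432} \approx -79723.0$)
$n{\left(T \right)} = -1 + T$
$o - n{\left(59 \right)} = - \frac{3223348641}{40432} - \left(-1 + 59\right) = - \frac{3223348641}{40432} - 58 = - \frac{3225693697}{40432}$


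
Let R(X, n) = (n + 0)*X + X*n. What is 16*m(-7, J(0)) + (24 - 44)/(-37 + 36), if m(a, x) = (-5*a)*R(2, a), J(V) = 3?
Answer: -15660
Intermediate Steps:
R(X, n) = 2*X*n (R(X, n) = n*X + X*n = X*n + X*n = 2*X*n)
m(a, x) = -20*a² (m(a, x) = (-5*a)*(2*2*a) = (-5*a)*(4*a) = -20*a²)
16*m(-7, J(0)) + (24 - 44)/(-37 + 36) = 16*(-20*(-7)²) + (24 - 44)/(-37 + 36) = 16*(-20*49) - 20/(-1) = 16*(-980) - 20*(-1) = -15680 + 20 = -15660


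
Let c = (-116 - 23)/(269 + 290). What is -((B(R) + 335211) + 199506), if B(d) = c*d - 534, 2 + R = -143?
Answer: -298628452/559 ≈ -5.3422e+5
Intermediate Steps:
c = -139/559 ≈ -0.24866
R = -145 (R = -2 - 143 = -145)
B(d) = -534 - 139*d/559 (B(d) = -139*d/559 - 534 = -534 - 139*d/559)
-((B(R) + 335211) + 199506) = -(((-534 - 139/559*(-145)) + 335211) + 199506) = -(((-534 + 20155/559) + 335211) + 199506) = -((-278351/559 + 335211) + 199506) = -(187104598/559 + 199506) = -1*298628452/559 = -298628452/559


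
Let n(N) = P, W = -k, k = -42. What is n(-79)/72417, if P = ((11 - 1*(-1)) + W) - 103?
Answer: -49/72417 ≈ -0.00067664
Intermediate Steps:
W = 42 (W = -1*(-42) = 42)
P = -49 (P = ((11 - 1*(-1)) + 42) - 103 = ((11 + 1) + 42) - 103 = (12 + 42) - 103 = 54 - 103 = -49)
n(N) = -49
n(-79)/72417 = -49/72417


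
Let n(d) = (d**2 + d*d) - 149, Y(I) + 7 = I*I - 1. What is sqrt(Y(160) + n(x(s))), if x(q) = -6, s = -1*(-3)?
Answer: 27*sqrt(35) ≈ 159.73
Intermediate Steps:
Y(I) = -8 + I**2 (Y(I) = -7 + (I*I - 1) = -7 + (I**2 - 1) = -7 + (-1 + I**2) = -8 + I**2)
s = 3
n(d) = -149 + 2*d**2 (n(d) = (d**2 + d**2) - 149 = 2*d**2 - 149 = -149 + 2*d**2)
sqrt(Y(160) + n(x(s))) = sqrt((-8 + 160**2) + (-149 + 2*(-6)**2)) = sqrt((-8 + 25600) + (-149 + 2*36)) = sqrt(25592 + (-149 + 72)) = sqrt(25592 - 77) = sqrt(25515) = 27*sqrt(35)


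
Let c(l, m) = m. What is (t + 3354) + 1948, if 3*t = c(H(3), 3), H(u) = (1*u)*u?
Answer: 5303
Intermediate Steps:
H(u) = u**2 (H(u) = u*u = u**2)
t = 1 (t = (1/3)*3 = 1)
(t + 3354) + 1948 = (1 + 3354) + 1948 = 3355 + 1948 = 5303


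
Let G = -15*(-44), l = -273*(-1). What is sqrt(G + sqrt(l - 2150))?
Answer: sqrt(660 + I*sqrt(1877)) ≈ 25.704 + 0.84275*I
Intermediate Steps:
l = 273
G = 660
sqrt(G + sqrt(l - 2150)) = sqrt(660 + sqrt(273 - 2150)) = sqrt(660 + sqrt(-1877)) = sqrt(660 + I*sqrt(1877))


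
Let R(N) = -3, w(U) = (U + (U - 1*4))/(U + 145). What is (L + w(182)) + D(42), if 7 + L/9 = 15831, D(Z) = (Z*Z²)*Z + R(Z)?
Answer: 354698001/109 ≈ 3.2541e+6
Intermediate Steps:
w(U) = (-4 + 2*U)/(145 + U) (w(U) = (U + (U - 4))/(145 + U) = (U + (-4 + U))/(145 + U) = (-4 + 2*U)/(145 + U))
D(Z) = -3 + Z⁴ (D(Z) = (Z*Z²)*Z - 3 = Z³*Z - 3 = Z⁴ - 3 = -3 + Z⁴)
L = 142416 (L = -63 + 9*15831 = -63 + 142479 = 142416)
(L + w(182)) + D(42) = (142416 + 2*(-2 + 182)/(145 + 182)) + (-3 + 42⁴) = (142416 + 2*180/327) + (-3 + 3111696) = (142416 + 2*(1/327)*180) + 3111693 = (142416 + 120/109) + 3111693 = 15523464/109 + 3111693 = 354698001/109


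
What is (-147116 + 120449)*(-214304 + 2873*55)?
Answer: 1501058763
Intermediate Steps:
(-147116 + 120449)*(-214304 + 2873*55) = -26667*(-214304 + 158015) = -26667*(-56289) = 1501058763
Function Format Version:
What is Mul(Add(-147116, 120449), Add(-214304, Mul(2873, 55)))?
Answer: 1501058763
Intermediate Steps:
Mul(Add(-147116, 120449), Add(-214304, Mul(2873, 55))) = Mul(-26667, Add(-214304, 158015)) = Mul(-26667, -56289) = 1501058763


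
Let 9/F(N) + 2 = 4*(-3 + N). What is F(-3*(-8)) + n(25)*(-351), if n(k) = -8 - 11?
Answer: 546867/82 ≈ 6669.1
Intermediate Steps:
n(k) = -19
F(N) = 9/(-14 + 4*N) (F(N) = 9/(-2 + 4*(-3 + N)) = 9/(-2 + (-12 + 4*N)) = 9/(-14 + 4*N))
F(-3*(-8)) + n(25)*(-351) = 9/(2*(-7 + 2*(-3*(-8)))) - 19*(-351) = 9/(2*(-7 + 2*24)) + 6669 = 9/(2*(-7 + 48)) + 6669 = (9/2)/41 + 6669 = (9/2)*(1/41) + 6669 = 9/82 + 6669 = 546867/82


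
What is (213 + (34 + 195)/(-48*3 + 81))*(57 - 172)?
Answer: -1516850/63 ≈ -24077.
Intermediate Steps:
(213 + (34 + 195)/(-48*3 + 81))*(57 - 172) = (213 + 229/(-144 + 81))*(-115) = (213 + 229/(-63))*(-115) = (213 + 229*(-1/63))*(-115) = (213 - 229/63)*(-115) = (13190/63)*(-115) = -1516850/63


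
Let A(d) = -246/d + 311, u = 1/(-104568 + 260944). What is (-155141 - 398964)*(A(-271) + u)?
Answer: -7324156799756415/42377896 ≈ -1.7283e+8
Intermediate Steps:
u = 1/156376 ≈ 6.3948e-6
A(d) = 311 - 246/d
(-155141 - 398964)*(A(-271) + u) = (-155141 - 398964)*((311 - 246/(-271)) + 1/156376) = -554105*((311 - 246*(-1/271)) + 1/156376) = -554105*((311 + 246/271) + 1/156376) = -554105*(84527/271 + 1/156376) = -554105*13217994423/42377896 = -7324156799756415/42377896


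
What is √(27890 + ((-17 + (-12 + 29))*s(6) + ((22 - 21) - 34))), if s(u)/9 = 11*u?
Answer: √27857 ≈ 166.90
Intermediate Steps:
s(u) = 99*u (s(u) = 9*(11*u) = 99*u)
√(27890 + ((-17 + (-12 + 29))*s(6) + ((22 - 21) - 34))) = √(27890 + ((-17 + (-12 + 29))*(99*6) + ((22 - 21) - 34))) = √(27890 + ((-17 + 17)*594 + (1 - 34))) = √(27890 + (0*594 - 33)) = √(27890 + (0 - 33)) = √(27890 - 33) = √27857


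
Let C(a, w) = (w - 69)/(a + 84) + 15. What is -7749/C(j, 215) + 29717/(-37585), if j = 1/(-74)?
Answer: -1813186345268/3909929965 ≈ -463.74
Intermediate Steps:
j = -1/74 ≈ -0.013514
C(a, w) = 15 + (-69 + w)/(84 + a) (C(a, w) = (-69 + w)/(84 + a) + 15 = 15 + (-69 + w)/(84 + a))
-7749/C(j, 215) + 29717/(-37585) = -7749*(84 - 1/74)/(1191 + 215 + 15*(-1/74)) + 29717/(-37585) = -7749*6215/(74*(1191 + 215 - 15/74)) + 29717*(-1/37585) = -7749/((74/6215)*(104029/74)) - 29717/37585 = -7749/104029/6215 - 29717/37585 = -7749*6215/104029 - 29717/37585 = -48160035/104029 - 29717/37585 = -1813186345268/3909929965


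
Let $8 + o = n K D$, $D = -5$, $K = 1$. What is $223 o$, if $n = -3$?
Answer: $1561$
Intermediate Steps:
$o = 7$ ($o = -8 + \left(-3\right) 1 \left(-5\right) = -8 - -15 = -8 + 15 = 7$)
$223 o = 223 \cdot 7 = 1561$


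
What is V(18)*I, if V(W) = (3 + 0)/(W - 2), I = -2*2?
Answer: -¾ ≈ -0.75000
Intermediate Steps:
I = -4
V(W) = 3/(-2 + W)
V(18)*I = (3/(-2 + 18))*(-4) = (3/16)*(-4) = -¾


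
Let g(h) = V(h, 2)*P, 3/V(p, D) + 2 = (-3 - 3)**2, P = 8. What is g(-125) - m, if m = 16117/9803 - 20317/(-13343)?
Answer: -497460586/202147663 ≈ -2.4609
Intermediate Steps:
V(p, D) = 3/34 (V(p, D) = 3/(-2 + (-3 - 3)**2) = 3/(-2 + (-6)**2) = 3/(-2 + 36) = 3/34)
g(h) = 12/17 (g(h) = (3/34)*8 = 12/17)
m = 37656062/11891039 (m = 16117*(1/9803) - 20317*(-1/13343) = 16117/9803 + 1847/1213 = 37656062/11891039 ≈ 3.1668)
g(-125) - m = 12/17 - 1*37656062/11891039 = 12/17 - 37656062/11891039 = -497460586/202147663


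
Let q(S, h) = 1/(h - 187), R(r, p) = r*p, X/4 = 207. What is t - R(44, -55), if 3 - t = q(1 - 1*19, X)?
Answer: 1553142/641 ≈ 2423.0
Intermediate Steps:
X = 828 (X = 4*207 = 828)
R(r, p) = p*r
q(S, h) = 1/(-187 + h)
t = 1922/641 (t = 3 - 1/(-187 + 828) = 3 - 1/641 = 1922/641 ≈ 2.9984)
t - R(44, -55) = 1922/641 - (-55)*44 = 1922/641 - 1*(-2420) = 1922/641 + 2420 = 1553142/641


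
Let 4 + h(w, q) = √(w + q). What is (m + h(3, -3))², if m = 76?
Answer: 5184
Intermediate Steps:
h(w, q) = -4 + √(q + w) (h(w, q) = -4 + √(w + q) = -4 + √(q + w))
(m + h(3, -3))² = (76 + (-4 + √(-3 + 3)))² = (76 + (-4 + √0))² = (76 + (-4 + 0))² = (76 - 4)² = 72² = 5184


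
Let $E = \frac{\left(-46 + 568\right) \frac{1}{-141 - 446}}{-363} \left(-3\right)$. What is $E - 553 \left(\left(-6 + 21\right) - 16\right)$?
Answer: $\frac{39277409}{71027} \approx 552.99$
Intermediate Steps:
$E = - \frac{522}{71027}$ ($E = \frac{522}{-587} \left(- \frac{1}{363}\right) \left(-3\right) = 522 \left(- \frac{1}{587}\right) \left(- \frac{1}{363}\right) \left(-3\right) = \left(- \frac{522}{587}\right) \left(- \frac{1}{363}\right) \left(-3\right) = \frac{174}{71027} \left(-3\right) = - \frac{522}{71027} \approx -0.0073493$)
$E - 553 \left(\left(-6 + 21\right) - 16\right) = - \frac{522}{71027} - 553 \left(\left(-6 + 21\right) - 16\right) = - \frac{522}{71027} - 553 \left(15 - 16\right) = - \frac{522}{71027} - -553 = - \frac{522}{71027} + 553 = \frac{39277409}{71027}$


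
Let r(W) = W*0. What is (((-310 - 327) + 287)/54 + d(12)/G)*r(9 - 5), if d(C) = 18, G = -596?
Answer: 0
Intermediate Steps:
r(W) = 0
(((-310 - 327) + 287)/54 + d(12)/G)*r(9 - 5) = (((-310 - 327) + 287)/54 + 18/(-596))*0 = ((-637 + 287)*(1/54) + 18*(-1/596))*0 = (-350*1/54 - 9/298)*0 = (-175/27 - 9/298)*0 = -52393/8046*0 = 0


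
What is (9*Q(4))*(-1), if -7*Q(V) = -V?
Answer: -36/7 ≈ -5.1429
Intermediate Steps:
Q(V) = V/7 (Q(V) = -(-1)*V/7 = V/7)
(9*Q(4))*(-1) = (9*((1/7)*4))*(-1) = (9*(4/7))*(-1) = (36/7)*(-1) = -36/7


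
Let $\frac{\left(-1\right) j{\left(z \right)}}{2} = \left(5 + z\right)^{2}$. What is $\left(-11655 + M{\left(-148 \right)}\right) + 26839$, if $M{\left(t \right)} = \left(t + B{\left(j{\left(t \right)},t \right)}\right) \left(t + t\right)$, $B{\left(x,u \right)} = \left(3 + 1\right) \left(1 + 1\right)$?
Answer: $56624$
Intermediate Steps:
$j{\left(z \right)} = - 2 \left(5 + z\right)^{2}$
$B{\left(x,u \right)} = 8$ ($B{\left(x,u \right)} = 4 \cdot 2 = 8$)
$M{\left(t \right)} = 2 t \left(8 + t\right)$ ($M{\left(t \right)} = \left(t + 8\right) \left(t + t\right) = \left(8 + t\right) 2 t = 2 t \left(8 + t\right)$)
$\left(-11655 + M{\left(-148 \right)}\right) + 26839 = \left(-11655 + 2 \left(-148\right) \left(8 - 148\right)\right) + 26839 = \left(-11655 + 2 \left(-148\right) \left(-140\right)\right) + 26839 = \left(-11655 + 41440\right) + 26839 = 29785 + 26839 = 56624$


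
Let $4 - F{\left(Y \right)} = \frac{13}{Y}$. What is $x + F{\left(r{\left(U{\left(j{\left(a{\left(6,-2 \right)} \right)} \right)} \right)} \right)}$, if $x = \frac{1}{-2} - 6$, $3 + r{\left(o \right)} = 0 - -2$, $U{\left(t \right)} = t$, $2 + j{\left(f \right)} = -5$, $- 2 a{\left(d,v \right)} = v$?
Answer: $\frac{21}{2} \approx 10.5$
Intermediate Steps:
$a{\left(d,v \right)} = - \frac{v}{2}$
$j{\left(f \right)} = -7$ ($j{\left(f \right)} = -2 - 5 = -7$)
$r{\left(o \right)} = -1$ ($r{\left(o \right)} = -3 + \left(0 - -2\right) = -3 + \left(0 + 2\right) = -3 + 2 = -1$)
$F{\left(Y \right)} = 4 - \frac{13}{Y}$
$x = - \frac{13}{2}$ ($x = - \frac{1}{2} - 6 = - \frac{13}{2} \approx -6.5$)
$x + F{\left(r{\left(U{\left(j{\left(a{\left(6,-2 \right)} \right)} \right)} \right)} \right)} = - \frac{13}{2} - \left(-4 + \frac{13}{-1}\right) = - \frac{13}{2} + \left(4 - -13\right) = - \frac{13}{2} + \left(4 + 13\right) = - \frac{13}{2} + 17 = \frac{21}{2}$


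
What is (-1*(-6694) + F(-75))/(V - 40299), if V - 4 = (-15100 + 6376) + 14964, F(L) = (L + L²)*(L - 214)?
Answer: 1597256/34055 ≈ 46.902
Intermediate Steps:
F(L) = (-214 + L)*(L + L²) (F(L) = (L + L²)*(-214 + L) = (-214 + L)*(L + L²))
V = 6244 (V = 4 + ((-15100 + 6376) + 14964) = 4 + (-8724 + 14964) = 4 + 6240 = 6244)
(-1*(-6694) + F(-75))/(V - 40299) = (-1*(-6694) - 75*(-214 + (-75)² - 213*(-75)))/(6244 - 40299) = (6694 - 75*(-214 + 5625 + 15975))/(-34055) = (6694 - 75*21386)*(-1/34055) = (6694 - 1603950)*(-1/34055) = -1597256*(-1/34055) = 1597256/34055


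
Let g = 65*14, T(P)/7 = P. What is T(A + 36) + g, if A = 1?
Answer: 1169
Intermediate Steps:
T(P) = 7*P
g = 910
T(A + 36) + g = 7*(1 + 36) + 910 = 7*37 + 910 = 259 + 910 = 1169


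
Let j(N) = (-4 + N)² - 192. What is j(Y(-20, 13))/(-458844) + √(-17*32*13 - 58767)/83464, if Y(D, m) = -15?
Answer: -169/458844 + I*√65839/83464 ≈ -0.00036832 + 0.0030743*I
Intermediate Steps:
j(N) = -192 + (-4 + N)²
j(Y(-20, 13))/(-458844) + √(-17*32*13 - 58767)/83464 = (-192 + (-4 - 15)²)/(-458844) + √(-17*32*13 - 58767)/83464 = (-192 + (-19)²)*(-1/458844) + √(-544*13 - 58767)*(1/83464) = (-192 + 361)*(-1/458844) + √(-7072 - 58767)*(1/83464) = 169*(-1/458844) + √(-65839)*(1/83464) = -169/458844 + (I*√65839)*(1/83464) = -169/458844 + I*√65839/83464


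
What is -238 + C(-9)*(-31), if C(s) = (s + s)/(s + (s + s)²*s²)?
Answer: -693708/2915 ≈ -237.98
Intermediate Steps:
C(s) = 2*s/(s + 4*s⁴) (C(s) = (2*s)/(s + (2*s)²*s²) = (2*s)/(s + (4*s²)*s²) = (2*s)/(s + 4*s⁴) = 2*s/(s + 4*s⁴))
-238 + C(-9)*(-31) = -238 + (2/(1 + 4*(-9)³))*(-31) = -238 + (2/(1 + 4*(-729)))*(-31) = -238 + (2/(1 - 2916))*(-31) = -238 + (2/(-2915))*(-31) = -238 + (2*(-1/2915))*(-31) = -238 - 2/2915*(-31) = -238 + 62/2915 = -693708/2915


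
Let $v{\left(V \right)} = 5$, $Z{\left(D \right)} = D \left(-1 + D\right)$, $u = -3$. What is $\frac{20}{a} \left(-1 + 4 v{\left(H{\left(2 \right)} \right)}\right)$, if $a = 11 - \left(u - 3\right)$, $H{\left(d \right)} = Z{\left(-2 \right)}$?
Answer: $\frac{380}{17} \approx 22.353$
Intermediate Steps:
$H{\left(d \right)} = 6$ ($H{\left(d \right)} = - 2 \left(-1 - 2\right) = \left(-2\right) \left(-3\right) = 6$)
$a = 17$ ($a = 11 - \left(-3 - 3\right) = 11 - -6 = 11 + 6 = 17$)
$\frac{20}{a} \left(-1 + 4 v{\left(H{\left(2 \right)} \right)}\right) = \frac{20}{17} \left(-1 + 4 \cdot 5\right) = 20 \cdot \frac{1}{17} \left(-1 + 20\right) = \frac{20}{17} \cdot 19 = \frac{380}{17}$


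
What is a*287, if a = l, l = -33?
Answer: -9471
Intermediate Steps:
a = -33
a*287 = -33*287 = -9471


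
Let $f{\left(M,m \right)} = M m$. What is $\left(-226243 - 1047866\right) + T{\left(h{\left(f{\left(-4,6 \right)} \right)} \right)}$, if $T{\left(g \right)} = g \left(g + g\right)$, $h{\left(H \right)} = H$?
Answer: $-1272957$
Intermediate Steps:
$T{\left(g \right)} = 2 g^{2}$ ($T{\left(g \right)} = g 2 g = 2 g^{2}$)
$\left(-226243 - 1047866\right) + T{\left(h{\left(f{\left(-4,6 \right)} \right)} \right)} = \left(-226243 - 1047866\right) + 2 \left(\left(-4\right) 6\right)^{2} = -1274109 + 2 \left(-24\right)^{2} = -1274109 + 2 \cdot 576 = -1274109 + 1152 = -1272957$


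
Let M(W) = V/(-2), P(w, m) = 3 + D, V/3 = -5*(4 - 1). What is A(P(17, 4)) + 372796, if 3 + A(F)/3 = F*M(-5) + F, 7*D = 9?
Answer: 2611624/7 ≈ 3.7309e+5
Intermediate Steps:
D = 9/7 (D = (⅐)*9 = 9/7 ≈ 1.2857)
V = -45 (V = 3*(-5*(4 - 1)) = 3*(-5*3) = 3*(-15) = -45)
P(w, m) = 30/7 (P(w, m) = 3 + 9/7 = 30/7)
M(W) = 45/2 (M(W) = -45/(-2) = -45*(-½) = 45/2)
A(F) = -9 + 141*F/2 (A(F) = -9 + 3*(F*(45/2) + F) = -9 + 3*(45*F/2 + F) = -9 + 3*(47*F/2) = -9 + 141*F/2)
A(P(17, 4)) + 372796 = (-9 + (141/2)*(30/7)) + 372796 = (-9 + 2115/7) + 372796 = 2052/7 + 372796 = 2611624/7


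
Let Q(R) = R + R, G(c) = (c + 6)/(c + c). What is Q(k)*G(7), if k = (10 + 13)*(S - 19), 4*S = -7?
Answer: -24817/28 ≈ -886.32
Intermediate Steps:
S = -7/4 (S = (¼)*(-7) = -7/4 ≈ -1.7500)
G(c) = (6 + c)/(2*c) (G(c) = (6 + c)/((2*c)) = (6 + c)*(1/(2*c)) = (6 + c)/(2*c))
k = -1909/4 (k = (10 + 13)*(-7/4 - 19) = 23*(-83/4) = -1909/4 ≈ -477.25)
Q(R) = 2*R
Q(k)*G(7) = (2*(-1909/4))*((½)*(6 + 7)/7) = -1909*13/(4*7) = -1909/2*13/14 = -24817/28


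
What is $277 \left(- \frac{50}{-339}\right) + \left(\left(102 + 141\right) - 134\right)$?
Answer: $\frac{50801}{339} \approx 149.86$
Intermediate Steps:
$277 \left(- \frac{50}{-339}\right) + \left(\left(102 + 141\right) - 134\right) = 277 \left(\left(-50\right) \left(- \frac{1}{339}\right)\right) + \left(243 - 134\right) = 277 \cdot \frac{50}{339} + 109 = \frac{13850}{339} + 109 = \frac{50801}{339}$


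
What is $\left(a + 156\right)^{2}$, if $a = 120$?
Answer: $76176$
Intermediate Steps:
$\left(a + 156\right)^{2} = \left(120 + 156\right)^{2} = 276^{2} = 76176$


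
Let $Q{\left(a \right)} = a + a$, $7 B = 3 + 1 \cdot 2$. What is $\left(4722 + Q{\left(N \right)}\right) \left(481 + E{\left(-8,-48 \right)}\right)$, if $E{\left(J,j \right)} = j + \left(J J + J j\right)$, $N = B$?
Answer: $\frac{29129384}{7} \approx 4.1613 \cdot 10^{6}$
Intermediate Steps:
$B = \frac{5}{7}$ ($B = \frac{3 + 1 \cdot 2}{7} = \frac{3 + 2}{7} = \frac{1}{7} \cdot 5 = \frac{5}{7} \approx 0.71429$)
$N = \frac{5}{7} \approx 0.71429$
$E{\left(J,j \right)} = j + J^{2} + J j$ ($E{\left(J,j \right)} = j + \left(J^{2} + J j\right) = j + J^{2} + J j$)
$Q{\left(a \right)} = 2 a$
$\left(4722 + Q{\left(N \right)}\right) \left(481 + E{\left(-8,-48 \right)}\right) = \left(4722 + 2 \cdot \frac{5}{7}\right) \left(481 - \left(-336 - 64\right)\right) = \left(4722 + \frac{10}{7}\right) \left(481 + \left(-48 + 64 + 384\right)\right) = \frac{33064 \left(481 + 400\right)}{7} = \frac{33064}{7} \cdot 881 = \frac{29129384}{7}$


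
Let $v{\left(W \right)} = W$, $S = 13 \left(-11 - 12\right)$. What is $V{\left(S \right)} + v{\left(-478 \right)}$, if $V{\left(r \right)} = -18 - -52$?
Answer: $-444$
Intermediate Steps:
$S = -299$ ($S = 13 \left(-23\right) = -299$)
$V{\left(r \right)} = 34$ ($V{\left(r \right)} = -18 + 52 = 34$)
$V{\left(S \right)} + v{\left(-478 \right)} = 34 - 478 = -444$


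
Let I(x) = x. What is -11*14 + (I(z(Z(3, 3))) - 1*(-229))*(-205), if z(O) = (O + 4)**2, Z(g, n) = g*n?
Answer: -81744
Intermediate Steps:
z(O) = (4 + O)**2
-11*14 + (I(z(Z(3, 3))) - 1*(-229))*(-205) = -11*14 + ((4 + 3*3)**2 - 1*(-229))*(-205) = -154 + ((4 + 9)**2 + 229)*(-205) = -154 + (13**2 + 229)*(-205) = -154 + (169 + 229)*(-205) = -154 + 398*(-205) = -154 - 81590 = -81744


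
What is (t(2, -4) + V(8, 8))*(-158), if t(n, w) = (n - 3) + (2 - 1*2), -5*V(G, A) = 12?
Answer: 2686/5 ≈ 537.20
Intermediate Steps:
V(G, A) = -12/5 (V(G, A) = -⅕*12 = -12/5)
t(n, w) = -3 + n (t(n, w) = (-3 + n) + (2 - 2) = (-3 + n) + 0 = -3 + n)
(t(2, -4) + V(8, 8))*(-158) = ((-3 + 2) - 12/5)*(-158) = (-1 - 12/5)*(-158) = -17/5*(-158) = 2686/5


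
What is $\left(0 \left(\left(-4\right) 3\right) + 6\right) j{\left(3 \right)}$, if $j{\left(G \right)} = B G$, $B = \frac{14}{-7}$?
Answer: $-36$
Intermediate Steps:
$B = -2$ ($B = 14 \left(- \frac{1}{7}\right) = -2$)
$j{\left(G \right)} = - 2 G$
$\left(0 \left(\left(-4\right) 3\right) + 6\right) j{\left(3 \right)} = \left(0 \left(\left(-4\right) 3\right) + 6\right) \left(\left(-2\right) 3\right) = \left(0 \left(-12\right) + 6\right) \left(-6\right) = \left(0 + 6\right) \left(-6\right) = 6 \left(-6\right) = -36$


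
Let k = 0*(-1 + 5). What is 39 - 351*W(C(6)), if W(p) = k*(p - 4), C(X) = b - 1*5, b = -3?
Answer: 39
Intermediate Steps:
C(X) = -8 (C(X) = -3 - 1*5 = -3 - 5 = -8)
k = 0 (k = 0*4 = 0)
W(p) = 0 (W(p) = 0*(p - 4) = 0*(-4 + p) = 0)
39 - 351*W(C(6)) = 39 - 351*0 = 39 + 0 = 39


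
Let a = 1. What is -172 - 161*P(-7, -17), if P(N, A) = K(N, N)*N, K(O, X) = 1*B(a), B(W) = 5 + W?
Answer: 6590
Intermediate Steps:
K(O, X) = 6 (K(O, X) = 1*(5 + 1) = 1*6 = 6)
P(N, A) = 6*N
-172 - 161*P(-7, -17) = -172 - 966*(-7) = -172 - 161*(-42) = -172 + 6762 = 6590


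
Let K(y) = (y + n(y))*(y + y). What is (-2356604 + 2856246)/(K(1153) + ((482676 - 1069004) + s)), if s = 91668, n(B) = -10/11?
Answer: 2748031/11891339 ≈ 0.23110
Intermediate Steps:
n(B) = -10/11 (n(B) = -10*1/11 = -10/11)
K(y) = 2*y*(-10/11 + y) (K(y) = (y - 10/11)*(y + y) = (-10/11 + y)*(2*y) = 2*y*(-10/11 + y))
(-2356604 + 2856246)/(K(1153) + ((482676 - 1069004) + s)) = (-2356604 + 2856246)/((2/11)*1153*(-10 + 11*1153) + ((482676 - 1069004) + 91668)) = 499642/((2/11)*1153*(-10 + 12683) + (-586328 + 91668)) = 499642/((2/11)*1153*12673 - 494660) = 499642/(29223938/11 - 494660) = 499642/(23782678/11) = 499642*(11/23782678) = 2748031/11891339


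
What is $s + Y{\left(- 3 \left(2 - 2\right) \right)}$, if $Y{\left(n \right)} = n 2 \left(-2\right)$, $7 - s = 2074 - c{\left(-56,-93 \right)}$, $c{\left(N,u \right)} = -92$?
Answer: $-2159$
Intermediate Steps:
$s = -2159$ ($s = 7 - \left(2074 - -92\right) = 7 - \left(2074 + 92\right) = 7 - 2166 = -2159$)
$Y{\left(n \right)} = - 4 n$ ($Y{\left(n \right)} = 2 n \left(-2\right) = - 4 n$)
$s + Y{\left(- 3 \left(2 - 2\right) \right)} = -2159 - 4 \left(- 3 \left(2 - 2\right)\right) = -2159 - 4 \left(\left(-3\right) 0\right) = -2159 - 0 = -2159 + 0 = -2159$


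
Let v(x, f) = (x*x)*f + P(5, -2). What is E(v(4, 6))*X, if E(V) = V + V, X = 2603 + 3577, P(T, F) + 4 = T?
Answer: 1198920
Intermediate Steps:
P(T, F) = -4 + T
v(x, f) = 1 + f*x**2 (v(x, f) = (x*x)*f + (-4 + 5) = x**2*f + 1 = f*x**2 + 1 = 1 + f*x**2)
X = 6180
E(V) = 2*V
E(v(4, 6))*X = (2*(1 + 6*4**2))*6180 = (2*(1 + 6*16))*6180 = (2*(1 + 96))*6180 = (2*97)*6180 = 194*6180 = 1198920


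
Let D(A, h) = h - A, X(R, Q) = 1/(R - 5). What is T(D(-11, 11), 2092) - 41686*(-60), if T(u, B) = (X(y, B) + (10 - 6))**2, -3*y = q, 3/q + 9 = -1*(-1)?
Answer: 3804286264/1521 ≈ 2.5012e+6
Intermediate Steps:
q = -3/8 (q = 3/(-9 - 1*(-1)) = 3/(-9 + 1) = 3/(-8) = 3*(-1/8) = -3/8 ≈ -0.37500)
y = 1/8 (y = -1/3*(-3/8) = 1/8 ≈ 0.12500)
X(R, Q) = 1/(-5 + R)
T(u, B) = 21904/1521 (T(u, B) = (1/(-5 + 1/8) + (10 - 6))**2 = (1/(-39/8) + 4)**2 = (-8/39 + 4)**2 = (148/39)**2 = 21904/1521)
T(D(-11, 11), 2092) - 41686*(-60) = 21904/1521 - 41686*(-60) = 21904/1521 + 2501160 = 3804286264/1521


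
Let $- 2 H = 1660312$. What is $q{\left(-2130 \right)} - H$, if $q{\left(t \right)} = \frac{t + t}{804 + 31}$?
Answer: $\frac{138635200}{167} \approx 8.3015 \cdot 10^{5}$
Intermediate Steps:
$H = -830156$ ($H = \left(- \frac{1}{2}\right) 1660312 = -830156$)
$q{\left(t \right)} = \frac{2 t}{835}$
$q{\left(-2130 \right)} - H = \frac{2}{835} \left(-2130\right) - -830156 = - \frac{852}{167} + 830156 = \frac{138635200}{167}$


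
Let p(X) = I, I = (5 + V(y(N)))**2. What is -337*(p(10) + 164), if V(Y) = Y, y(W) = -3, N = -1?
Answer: -56616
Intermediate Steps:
I = 4 (I = (5 - 3)**2 = 2**2 = 4)
p(X) = 4
-337*(p(10) + 164) = -337*(4 + 164) = -337*168 = -56616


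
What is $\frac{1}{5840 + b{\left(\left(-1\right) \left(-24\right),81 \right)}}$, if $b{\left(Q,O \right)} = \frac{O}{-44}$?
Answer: $\frac{44}{256879} \approx 0.00017129$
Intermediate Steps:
$b{\left(Q,O \right)} = - \frac{O}{44}$ ($b{\left(Q,O \right)} = O \left(- \frac{1}{44}\right) = - \frac{O}{44}$)
$\frac{1}{5840 + b{\left(\left(-1\right) \left(-24\right),81 \right)}} = \frac{1}{5840 - \frac{81}{44}} = \frac{1}{\frac{256879}{44}} = \frac{44}{256879}$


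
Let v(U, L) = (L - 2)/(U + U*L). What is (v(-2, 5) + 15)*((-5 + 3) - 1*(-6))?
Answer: 59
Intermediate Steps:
v(U, L) = (-2 + L)/(U + L*U)
(v(-2, 5) + 15)*((-5 + 3) - 1*(-6)) = ((-2 + 5)/((-2)*(1 + 5)) + 15)*((-5 + 3) - 1*(-6)) = (-1/2*3/6 + 15)*(-2 + 6) = (-1/2*1/6*3 + 15)*4 = (-1/4 + 15)*4 = (59/4)*4 = 59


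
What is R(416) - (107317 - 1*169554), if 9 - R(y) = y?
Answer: 61830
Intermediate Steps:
R(y) = 9 - y
R(416) - (107317 - 1*169554) = (9 - 1*416) - (107317 - 1*169554) = (9 - 416) - (107317 - 169554) = -407 - 1*(-62237) = -407 + 62237 = 61830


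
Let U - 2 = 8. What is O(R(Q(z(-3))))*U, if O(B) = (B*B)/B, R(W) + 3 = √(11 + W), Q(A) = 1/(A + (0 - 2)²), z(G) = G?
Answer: -30 + 20*√3 ≈ 4.6410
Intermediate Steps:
U = 10 (U = 2 + 8 = 10)
Q(A) = 1/(4 + A) (Q(A) = 1/(A + (-2)²) = 1/(A + 4) = 1/(4 + A))
R(W) = -3 + √(11 + W)
O(B) = B (O(B) = B²/B = B)
O(R(Q(z(-3))))*U = (-3 + √(11 + 1/(4 - 3)))*10 = (-3 + √(11 + 1/1))*10 = (-3 + √(11 + 1))*10 = (-3 + √12)*10 = (-3 + 2*√3)*10 = -30 + 20*√3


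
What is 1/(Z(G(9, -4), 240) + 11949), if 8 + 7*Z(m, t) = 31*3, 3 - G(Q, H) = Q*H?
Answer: 7/83728 ≈ 8.3604e-5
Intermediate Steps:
G(Q, H) = 3 - H*Q (G(Q, H) = 3 - Q*H = 3 - H*Q)
Z(m, t) = 85/7 (Z(m, t) = -8/7 + (31*3)/7 = -8/7 + (⅐)*93 = -8/7 + 93/7 = 85/7)
1/(Z(G(9, -4), 240) + 11949) = 1/(85/7 + 11949) = 1/(83728/7) = 7/83728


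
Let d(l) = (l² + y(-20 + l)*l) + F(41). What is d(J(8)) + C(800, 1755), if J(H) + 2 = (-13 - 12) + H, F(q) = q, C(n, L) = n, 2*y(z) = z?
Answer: 3145/2 ≈ 1572.5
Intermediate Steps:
y(z) = z/2
J(H) = -27 + H (J(H) = -2 + ((-13 - 12) + H) = -2 + (-25 + H) = -27 + H)
d(l) = 41 + l² + l*(-10 + l/2) (d(l) = (l² + ((-20 + l)/2)*l) + 41 = (l² + (-10 + l/2)*l) + 41 = (l² + l*(-10 + l/2)) + 41 = 41 + l² + l*(-10 + l/2))
d(J(8)) + C(800, 1755) = (41 - 10*(-27 + 8) + 3*(-27 + 8)²/2) + 800 = (41 - 10*(-19) + (3/2)*(-19)²) + 800 = (41 + 190 + (3/2)*361) + 800 = (41 + 190 + 1083/2) + 800 = 1545/2 + 800 = 3145/2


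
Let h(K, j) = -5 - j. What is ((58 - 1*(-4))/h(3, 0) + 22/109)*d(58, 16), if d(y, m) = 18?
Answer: -119664/545 ≈ -219.57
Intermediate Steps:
((58 - 1*(-4))/h(3, 0) + 22/109)*d(58, 16) = ((58 - 1*(-4))/(-5 - 1*0) + 22/109)*18 = ((58 + 4)/(-5 + 0) + 22*(1/109))*18 = (62/(-5) + 22/109)*18 = (62*(-⅕) + 22/109)*18 = (-62/5 + 22/109)*18 = -6648/545*18 = -119664/545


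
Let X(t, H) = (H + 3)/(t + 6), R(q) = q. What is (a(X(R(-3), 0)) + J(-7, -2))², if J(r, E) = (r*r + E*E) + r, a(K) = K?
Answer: 2209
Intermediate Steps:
X(t, H) = (3 + H)/(6 + t)
J(r, E) = r + E² + r² (J(r, E) = (r² + E²) + r = (E² + r²) + r = r + E² + r²)
(a(X(R(-3), 0)) + J(-7, -2))² = ((3 + 0)/(6 - 3) + (-7 + (-2)² + (-7)²))² = (3/3 + (-7 + 4 + 49))² = ((⅓)*3 + 46)² = (1 + 46)² = 47² = 2209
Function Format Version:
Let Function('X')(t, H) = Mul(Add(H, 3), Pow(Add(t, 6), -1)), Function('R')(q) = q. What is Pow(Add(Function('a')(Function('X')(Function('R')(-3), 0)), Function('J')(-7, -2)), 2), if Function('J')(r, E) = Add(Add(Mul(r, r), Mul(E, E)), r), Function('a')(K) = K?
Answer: 2209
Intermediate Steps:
Function('X')(t, H) = Mul(Pow(Add(6, t), -1), Add(3, H)) (Function('X')(t, H) = Mul(Add(3, H), Pow(Add(6, t), -1)) = Mul(Pow(Add(6, t), -1), Add(3, H)))
Function('J')(r, E) = Add(r, Pow(E, 2), Pow(r, 2)) (Function('J')(r, E) = Add(Add(Pow(r, 2), Pow(E, 2)), r) = Add(Add(Pow(E, 2), Pow(r, 2)), r) = Add(r, Pow(E, 2), Pow(r, 2)))
Pow(Add(Function('a')(Function('X')(Function('R')(-3), 0)), Function('J')(-7, -2)), 2) = Pow(Add(Mul(Pow(Add(6, -3), -1), Add(3, 0)), Add(-7, Pow(-2, 2), Pow(-7, 2))), 2) = Pow(Add(Mul(Pow(3, -1), 3), Add(-7, 4, 49)), 2) = Pow(Add(Mul(Rational(1, 3), 3), 46), 2) = Pow(Add(1, 46), 2) = Pow(47, 2) = 2209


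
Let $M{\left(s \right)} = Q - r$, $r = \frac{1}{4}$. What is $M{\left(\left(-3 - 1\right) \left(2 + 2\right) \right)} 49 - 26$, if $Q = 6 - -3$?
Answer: $\frac{1611}{4} \approx 402.75$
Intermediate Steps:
$r = \frac{1}{4} \approx 0.25$
$Q = 9$ ($Q = 6 + 3 = 9$)
$M{\left(s \right)} = \frac{35}{4}$ ($M{\left(s \right)} = 9 - \frac{1}{4} = \frac{35}{4}$)
$M{\left(\left(-3 - 1\right) \left(2 + 2\right) \right)} 49 - 26 = \frac{35}{4} \cdot 49 - 26 = \frac{1715}{4} - 26 = \frac{1611}{4}$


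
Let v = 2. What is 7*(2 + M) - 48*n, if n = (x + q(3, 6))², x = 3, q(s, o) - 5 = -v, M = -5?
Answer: -1749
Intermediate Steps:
q(s, o) = 3 (q(s, o) = 5 - 1*2 = 5 - 2 = 3)
n = 36 (n = (3 + 3)² = 6² = 36)
7*(2 + M) - 48*n = 7*(2 - 5) - 48*36 = 7*(-3) - 1728 = -21 - 1728 = -1749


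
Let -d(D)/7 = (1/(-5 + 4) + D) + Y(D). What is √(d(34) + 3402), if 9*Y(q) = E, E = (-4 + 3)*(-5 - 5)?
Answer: 7*√581/3 ≈ 56.243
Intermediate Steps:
E = 10 (E = -1*(-10) = 10)
Y(q) = 10/9 (Y(q) = (⅑)*10 = 10/9)
d(D) = -7/9 - 7*D (d(D) = -7*((1/(-5 + 4) + D) + 10/9) = -7*((1/(-1) + D) + 10/9) = -7*((-1 + D) + 10/9) = -7*(⅑ + D) = -7/9 - 7*D)
√(d(34) + 3402) = √((-7/9 - 7*34) + 3402) = √((-7/9 - 238) + 3402) = √(-2149/9 + 3402) = √(28469/9) = 7*√581/3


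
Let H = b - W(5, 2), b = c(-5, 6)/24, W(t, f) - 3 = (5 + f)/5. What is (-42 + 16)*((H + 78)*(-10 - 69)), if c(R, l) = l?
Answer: 1516879/10 ≈ 1.5169e+5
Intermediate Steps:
W(t, f) = 4 + f/5 (W(t, f) = 3 + (5 + f)/5 = 3 + (5 + f)*(⅕) = 3 + (1 + f/5) = 4 + f/5)
b = ¼ (b = 6/24 = 6*(1/24) = ¼ ≈ 0.25000)
H = -83/20 (H = ¼ - (4 + (⅕)*2) = ¼ - (4 + ⅖) = ¼ - 1*22/5 = ¼ - 22/5 = -83/20 ≈ -4.1500)
(-42 + 16)*((H + 78)*(-10 - 69)) = (-42 + 16)*((-83/20 + 78)*(-10 - 69)) = -19201*(-79)/10 = -26*(-116683/20) = 1516879/10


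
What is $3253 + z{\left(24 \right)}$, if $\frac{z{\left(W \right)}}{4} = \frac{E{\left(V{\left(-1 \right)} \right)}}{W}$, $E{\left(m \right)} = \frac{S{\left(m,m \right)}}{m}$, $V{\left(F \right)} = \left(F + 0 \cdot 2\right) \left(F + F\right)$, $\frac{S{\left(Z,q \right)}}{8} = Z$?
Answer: $\frac{9763}{3} \approx 3254.3$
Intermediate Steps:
$S{\left(Z,q \right)} = 8 Z$
$V{\left(F \right)} = 2 F^{2}$ ($V{\left(F \right)} = \left(F + 0\right) 2 F = F 2 F = 2 F^{2}$)
$E{\left(m \right)} = 8$ ($E{\left(m \right)} = \frac{8 m}{m} = 8$)
$z{\left(W \right)} = \frac{32}{W}$ ($z{\left(W \right)} = 4 \frac{8}{W} = \frac{32}{W}$)
$3253 + z{\left(24 \right)} = 3253 + \frac{32}{24} = 3253 + 32 \cdot \frac{1}{24} = 3253 + \frac{4}{3} = \frac{9763}{3}$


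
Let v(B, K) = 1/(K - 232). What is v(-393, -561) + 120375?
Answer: 95457374/793 ≈ 1.2038e+5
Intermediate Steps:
v(B, K) = 1/(-232 + K)
v(-393, -561) + 120375 = 1/(-232 - 561) + 120375 = 1/(-793) + 120375 = -1/793 + 120375 = 95457374/793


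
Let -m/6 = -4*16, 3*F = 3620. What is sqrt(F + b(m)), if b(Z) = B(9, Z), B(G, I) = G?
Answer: sqrt(10941)/3 ≈ 34.866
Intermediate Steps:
F = 3620/3 (F = (1/3)*3620 = 3620/3 ≈ 1206.7)
m = 384 (m = -(-24)*16 = -6*(-64) = 384)
b(Z) = 9
sqrt(F + b(m)) = sqrt(3620/3 + 9) = sqrt(3647/3) = sqrt(10941)/3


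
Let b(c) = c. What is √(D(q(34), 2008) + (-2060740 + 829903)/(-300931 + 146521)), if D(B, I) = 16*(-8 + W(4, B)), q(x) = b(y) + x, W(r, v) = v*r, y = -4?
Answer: √4768413392930/51470 ≈ 42.426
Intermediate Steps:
W(r, v) = r*v
q(x) = -4 + x
D(B, I) = -128 + 64*B (D(B, I) = 16*(-8 + 4*B) = -128 + 64*B)
√(D(q(34), 2008) + (-2060740 + 829903)/(-300931 + 146521)) = √((-128 + 64*(-4 + 34)) + (-2060740 + 829903)/(-300931 + 146521)) = √((-128 + 64*30) - 1230837/(-154410)) = √((-128 + 1920) - 1230837*(-1/154410)) = √(1792 + 410279/51470) = √(92644519/51470) = √4768413392930/51470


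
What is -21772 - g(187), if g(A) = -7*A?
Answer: -20463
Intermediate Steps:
-21772 - g(187) = -21772 - (-7)*187 = -21772 - 1*(-1309) = -21772 + 1309 = -20463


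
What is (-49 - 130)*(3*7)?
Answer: -3759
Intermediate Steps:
(-49 - 130)*(3*7) = -179*21 = -3759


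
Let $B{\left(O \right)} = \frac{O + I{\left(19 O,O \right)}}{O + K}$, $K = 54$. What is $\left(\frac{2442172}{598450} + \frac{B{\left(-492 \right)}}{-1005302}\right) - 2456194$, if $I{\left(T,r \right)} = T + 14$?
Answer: $- \frac{161808183211122038257}{65877716518050} \approx -2.4562 \cdot 10^{6}$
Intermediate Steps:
$I{\left(T,r \right)} = 14 + T$
$B{\left(O \right)} = \frac{14 + 20 O}{54 + O}$ ($B{\left(O \right)} = \frac{O + \left(14 + 19 O\right)}{O + 54} = \frac{14 + 20 O}{54 + O}$)
$\left(\frac{2442172}{598450} + \frac{B{\left(-492 \right)}}{-1005302}\right) - 2456194 = \left(\frac{2442172}{598450} + \frac{2 \frac{1}{54 - 492} \left(7 + 10 \left(-492\right)\right)}{-1005302}\right) - 2456194 = \left(2442172 \cdot \frac{1}{598450} + \frac{2 \left(7 - 4920\right)}{-438} \left(- \frac{1}{1005302}\right)\right) - 2456194 = \left(\frac{1221086}{299225} + 2 \left(- \frac{1}{438}\right) \left(-4913\right) \left(- \frac{1}{1005302}\right)\right) - 2456194 = \left(\frac{1221086}{299225} + \frac{4913}{219} \left(- \frac{1}{1005302}\right)\right) - 2456194 = \left(\frac{1221086}{299225} - \frac{4913}{220161138}\right) - 2456194 = \frac{268834213263443}{65877716518050} - 2456194 = - \frac{161808183211122038257}{65877716518050}$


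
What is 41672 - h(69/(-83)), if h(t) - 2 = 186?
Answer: 41484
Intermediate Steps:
h(t) = 188 (h(t) = 2 + 186 = 188)
41672 - h(69/(-83)) = 41672 - 1*188 = 41672 - 188 = 41484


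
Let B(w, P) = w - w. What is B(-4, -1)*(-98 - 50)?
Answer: 0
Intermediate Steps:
B(w, P) = 0
B(-4, -1)*(-98 - 50) = 0*(-98 - 50) = 0*(-148) = 0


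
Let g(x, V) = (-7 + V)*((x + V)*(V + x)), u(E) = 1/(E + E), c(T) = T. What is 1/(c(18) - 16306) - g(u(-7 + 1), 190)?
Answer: -322527138421/48864 ≈ -6.6005e+6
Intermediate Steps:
u(E) = 1/(2*E)
g(x, V) = (V + x)**2*(-7 + V) (g(x, V) = (-7 + V)*((V + x)*(V + x)) = (-7 + V)*(V + x)**2 = (V + x)**2*(-7 + V))
1/(c(18) - 16306) - g(u(-7 + 1), 190) = 1/(18 - 16306) - (190 + 1/(2*(-7 + 1)))**2*(-7 + 190) = 1/(-16288) - (190 + (1/2)/(-6))**2*183 = -1/16288 - (190 + (1/2)*(-1/6))**2*183 = -1/16288 - (190 - 1/12)**2*183 = -1/16288 - (2279/12)**2*183 = -1/16288 - 5193841*183/144 = -1/16288 - 1*316824301/48 = -1/16288 - 316824301/48 = -322527138421/48864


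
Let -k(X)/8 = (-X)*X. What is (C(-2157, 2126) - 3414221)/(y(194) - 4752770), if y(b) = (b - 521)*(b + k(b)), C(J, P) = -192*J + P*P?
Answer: -1519799/103271984 ≈ -0.014716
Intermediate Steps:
k(X) = 8*X² (k(X) = -8*(-X)*X = -(-8)*X² = 8*X²)
C(J, P) = P² - 192*J (C(J, P) = -192*J + P² = P² - 192*J)
y(b) = (-521 + b)*(b + 8*b²) (y(b) = (b - 521)*(b + 8*b²) = (-521 + b)*(b + 8*b²))
(C(-2157, 2126) - 3414221)/(y(194) - 4752770) = ((2126² - 192*(-2157)) - 3414221)/(194*(-521 - 4167*194 + 8*194²) - 4752770) = ((4519876 + 414144) - 3414221)/(194*(-521 - 808398 + 8*37636) - 4752770) = (4934020 - 3414221)/(194*(-521 - 808398 + 301088) - 4752770) = 1519799/(194*(-507831) - 4752770) = 1519799/(-98519214 - 4752770) = 1519799/(-103271984) = 1519799*(-1/103271984) = -1519799/103271984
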